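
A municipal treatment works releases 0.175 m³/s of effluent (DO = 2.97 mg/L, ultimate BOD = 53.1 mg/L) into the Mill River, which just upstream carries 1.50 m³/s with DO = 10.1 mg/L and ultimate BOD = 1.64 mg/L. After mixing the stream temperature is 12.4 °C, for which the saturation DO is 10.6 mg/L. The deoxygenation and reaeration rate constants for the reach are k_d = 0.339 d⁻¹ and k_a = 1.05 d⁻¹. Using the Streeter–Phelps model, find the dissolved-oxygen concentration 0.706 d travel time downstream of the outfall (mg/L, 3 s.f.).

DO ≈ 8.97 mg/L

Mixed DO = (1.50×10.1 + 0.175×2.97)/(1.50+0.175) = 15.67/1.675 = 9.355 mg/L.
Mixed L₀ = (1.50×1.64 + 0.175×53.1)/(1.675) = 11.75/1.675 = 7.016 mg/L.
Initial deficit D₀ = C_s − DO₀ = 10.6 − 9.355 = 1.245 mg/L.
D(0.706) = [0.339×7.016/(1.05−0.339)](e^(−0.339×0.706) − e^(−1.05×0.706)) + 1.245 e^(−1.05×0.706)
= 3.345 × (0.7872 − 0.4765) + 1.245 × 0.4765 = 1.632 mg/L.
DO = 10.6 − 1.632 = 8.968 mg/L.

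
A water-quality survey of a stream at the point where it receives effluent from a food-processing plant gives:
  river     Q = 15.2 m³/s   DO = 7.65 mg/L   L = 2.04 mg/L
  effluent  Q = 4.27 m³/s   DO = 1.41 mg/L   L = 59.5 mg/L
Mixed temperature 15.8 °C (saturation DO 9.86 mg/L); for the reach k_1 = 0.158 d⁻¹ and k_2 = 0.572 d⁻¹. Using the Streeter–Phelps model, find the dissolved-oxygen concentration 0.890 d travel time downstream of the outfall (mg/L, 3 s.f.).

Mixed DO = (15.2×7.65 + 4.27×1.41)/(15.2+4.27) = 122.3/19.47 = 6.281 mg/L.
Mixed L₀ = (15.2×2.04 + 4.27×59.5)/(19.47) = 285.1/19.47 = 14.64 mg/L.
Initial deficit D₀ = C_s − DO₀ = 9.86 − 6.281 = 3.579 mg/L.
D(0.890) = [0.158×14.64/(0.572−0.158)](e^(−0.158×0.890) − e^(−0.572×0.890)) + 3.579 e^(−0.572×0.890)
= 5.588 × (0.8688 − 0.6010) + 3.579 × 0.6010 = 3.647 mg/L.
DO = 9.86 − 3.647 = 6.213 mg/L.

DO ≈ 6.21 mg/L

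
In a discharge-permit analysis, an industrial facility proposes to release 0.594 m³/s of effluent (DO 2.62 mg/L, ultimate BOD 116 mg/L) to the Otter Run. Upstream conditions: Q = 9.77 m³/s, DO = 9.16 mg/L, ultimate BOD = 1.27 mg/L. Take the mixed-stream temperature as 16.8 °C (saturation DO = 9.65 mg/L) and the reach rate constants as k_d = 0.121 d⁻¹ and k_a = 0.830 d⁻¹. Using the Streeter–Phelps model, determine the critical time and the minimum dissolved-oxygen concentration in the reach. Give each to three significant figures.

t_c ≈ 1.25 d; minimum DO ≈ 8.67 mg/L

Mixed DO = (9.77×9.16 + 0.594×2.62)/(9.77+0.594) = 91.05/10.36 = 8.785 mg/L.
Mixed L₀ = (9.77×1.27 + 0.594×116)/(10.36) = 81.31/10.36 = 7.846 mg/L.
Initial deficit D₀ = C_s − DO₀ = 9.65 − 8.785 = 0.8648 mg/L.
t_c = (1/0.7090) ln[(0.830/0.121)(1 − 0.8648×0.7090/(0.121×7.846))] = 1.410 × ln(2.429) = 1.252 d.
D_c = (0.121/0.830) × 7.846 × e^(−0.121×1.252) = 0.1458 × 7.846 × 0.8595 = 0.9830 mg/L.
Minimum DO = 9.65 − 0.9830 = 8.667 mg/L.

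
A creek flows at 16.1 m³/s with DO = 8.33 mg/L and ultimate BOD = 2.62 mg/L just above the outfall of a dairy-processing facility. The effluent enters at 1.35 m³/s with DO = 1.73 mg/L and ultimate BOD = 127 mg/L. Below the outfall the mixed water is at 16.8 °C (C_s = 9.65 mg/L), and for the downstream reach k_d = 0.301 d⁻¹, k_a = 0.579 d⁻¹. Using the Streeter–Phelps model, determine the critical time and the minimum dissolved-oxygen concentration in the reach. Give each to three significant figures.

Mixed DO = (16.1×8.33 + 1.35×1.73)/(16.1+1.35) = 136.4/17.45 = 7.819 mg/L.
Mixed L₀ = (16.1×2.62 + 1.35×127)/(17.45) = 213.6/17.45 = 12.24 mg/L.
Initial deficit D₀ = C_s − DO₀ = 9.65 − 7.819 = 1.831 mg/L.
t_c = (1/0.2780) ln[(0.579/0.301)(1 − 1.831×0.2780/(0.301×12.24))] = 3.597 × ln(1.658) = 1.819 d.
D_c = (0.301/0.579) × 12.24 × e^(−0.301×1.819) = 0.5199 × 12.24 × 0.5785 = 3.682 mg/L.
Minimum DO = 9.65 − 3.682 = 5.968 mg/L.

t_c ≈ 1.82 d; minimum DO ≈ 5.97 mg/L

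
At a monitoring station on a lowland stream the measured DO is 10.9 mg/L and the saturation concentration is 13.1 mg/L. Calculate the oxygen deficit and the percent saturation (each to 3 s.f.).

D ≈ 2.20 mg/L; 83.2 % saturation

D = C_s − C = 13.1 − 10.9 = 2.20 mg/L.
% saturation = 10.9/13.1 × 100 = 83.2 %.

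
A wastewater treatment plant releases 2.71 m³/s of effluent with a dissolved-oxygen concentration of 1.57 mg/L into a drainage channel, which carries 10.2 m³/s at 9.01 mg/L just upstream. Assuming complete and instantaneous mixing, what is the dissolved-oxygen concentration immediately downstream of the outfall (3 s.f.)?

7.45 mg/L

Flow-weighted mixing: C = (Q_r C_r + Q_w C_w)/(Q_r + Q_w)
= (10.2×9.01 + 2.71×1.57)/(10.2 + 2.71) = 96.16/12.91 = 7.448 mg/L.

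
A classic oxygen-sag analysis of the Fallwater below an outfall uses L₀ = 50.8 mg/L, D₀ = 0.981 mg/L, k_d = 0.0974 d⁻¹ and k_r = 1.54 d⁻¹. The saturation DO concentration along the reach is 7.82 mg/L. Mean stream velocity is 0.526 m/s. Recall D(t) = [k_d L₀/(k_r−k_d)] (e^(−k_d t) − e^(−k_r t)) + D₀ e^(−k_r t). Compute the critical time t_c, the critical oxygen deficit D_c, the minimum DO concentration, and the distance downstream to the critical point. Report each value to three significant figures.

t_c ≈ 1.68 d; D_c ≈ 2.73 mg/L; min DO ≈ 5.09 mg/L; x_c ≈ 76.4 km

At the critical point dD/dt = 0, so k_d L₀ e^(−k_d t) = k_r D. Substituting D(t) from the Streeter–Phelps equation and solving for t gives
t_c = ln[(k_r/k_d)(1 − D₀(k_r−k_d)/(k_d L₀))] / (k_r−k_d).
Here k_r−k_d = 1.443 d⁻¹ and 1 − D₀(k_r−k_d)/(k_d L₀) = 1 − 0.981×1.443/(0.0974×50.8) = 0.7140, so
t_c = ln(15.81 × 0.7140) / 1.443 = 2.424 / 1.443 = 1.680 d.
L(t_c) = L₀ e^(−k_d t_c) = 50.8 × 0.8490 = 43.13 mg/L, and at the critical point k_r D_c = k_d L, so D_c = (0.0974/1.54) × 43.13 = 2.728 mg/L.
Minimum DO = C_s − D_c = 7.82 − 2.728 = 5.092 mg/L.
x_c = v t_c = 0.526 m/s × 1.680 d × 86400 s/d = 76360 m ≈ 76.4 km.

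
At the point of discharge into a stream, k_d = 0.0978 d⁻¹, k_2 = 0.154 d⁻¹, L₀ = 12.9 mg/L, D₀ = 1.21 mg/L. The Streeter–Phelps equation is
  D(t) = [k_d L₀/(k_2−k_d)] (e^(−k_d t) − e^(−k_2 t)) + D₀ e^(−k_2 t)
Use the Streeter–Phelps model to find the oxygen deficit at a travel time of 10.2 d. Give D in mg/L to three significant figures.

k_d L₀/(k_2−k_d) = 0.0978×12.9/(0.154−0.0978) = 1.262/0.05620 = 22.45 mg/L.
e^(−k_d t) = e^(−0.0978×10.20) = 0.3688; e^(−k_2 t) = e^(−0.154×10.20) = 0.2079.
D = 22.45 × (0.3688 − 0.2079) + 1.21 × 0.2079 = 3.612 + 0.2515 = 3.864 mg/L.

D ≈ 3.86 mg/L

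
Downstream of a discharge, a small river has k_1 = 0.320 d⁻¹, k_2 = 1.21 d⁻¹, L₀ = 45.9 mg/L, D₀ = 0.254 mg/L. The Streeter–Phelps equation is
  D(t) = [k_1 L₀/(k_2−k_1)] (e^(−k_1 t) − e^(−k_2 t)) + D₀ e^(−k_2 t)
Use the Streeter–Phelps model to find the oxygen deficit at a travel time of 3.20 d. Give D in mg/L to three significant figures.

k_1 L₀/(k_2−k_1) = 0.320×45.9/(1.21−0.320) = 14.69/0.8900 = 16.50 mg/L.
e^(−k_1 t) = e^(−0.320×3.200) = 0.3592; e^(−k_2 t) = e^(−1.21×3.200) = 0.02082.
D = 16.50 × (0.3592 − 0.02082) + 0.254 × 0.02082 = 5.584 + 0.005287 = 5.589 mg/L.

D ≈ 5.59 mg/L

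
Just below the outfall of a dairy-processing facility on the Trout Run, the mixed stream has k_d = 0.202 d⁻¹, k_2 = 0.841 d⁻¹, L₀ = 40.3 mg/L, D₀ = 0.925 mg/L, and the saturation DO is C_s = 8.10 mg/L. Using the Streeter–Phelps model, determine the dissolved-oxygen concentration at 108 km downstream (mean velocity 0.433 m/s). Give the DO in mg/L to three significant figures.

Travel time t = x/v = 108 km / (0.433 m/s) = 108000 m / 0.433 m/s = 249400 s = 2.887 d.
k_d L₀/(k_2−k_d) = 0.202×40.3/(0.841−0.202) = 8.141/0.6390 = 12.74 mg/L.
e^(−k_d t) = e^(−0.202×2.887) = 0.5581; e^(−k_2 t) = e^(−0.841×2.887) = 0.08823.
D = 12.74 × (0.5581 − 0.08823) + 0.925 × 0.08823 = 5.987 + 0.08161 = 6.068 mg/L.
DO = C_s − D = 8.10 − 6.068 = 2.032 mg/L.

DO ≈ 2.03 mg/L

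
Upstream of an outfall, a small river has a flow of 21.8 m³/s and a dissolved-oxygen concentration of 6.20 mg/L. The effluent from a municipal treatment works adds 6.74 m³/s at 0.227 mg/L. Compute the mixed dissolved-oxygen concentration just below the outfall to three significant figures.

Flow-weighted mixing: C = (Q_r C_r + Q_w C_w)/(Q_r + Q_w)
= (21.8×6.20 + 6.74×0.227)/(21.8 + 6.74) = 136.7/28.54 = 4.789 mg/L.

4.79 mg/L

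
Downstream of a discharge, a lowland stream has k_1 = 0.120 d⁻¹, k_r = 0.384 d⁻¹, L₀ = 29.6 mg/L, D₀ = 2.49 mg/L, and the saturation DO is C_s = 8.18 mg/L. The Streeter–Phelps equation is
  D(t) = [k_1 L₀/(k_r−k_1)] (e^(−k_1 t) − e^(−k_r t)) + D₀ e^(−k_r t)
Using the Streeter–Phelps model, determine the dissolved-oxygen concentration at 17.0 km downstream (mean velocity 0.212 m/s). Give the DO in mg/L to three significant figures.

Travel time t = x/v = 17.0 km / (0.212 m/s) = 17000 m / 0.212 m/s = 80190 s = 0.9281 d.
k_1 L₀/(k_r−k_1) = 0.120×29.6/(0.384−0.120) = 3.552/0.2640 = 13.45 mg/L.
e^(−k_1 t) = e^(−0.120×0.9281) = 0.8946; e^(−k_r t) = e^(−0.384×0.9281) = 0.7002.
D = 13.45 × (0.8946 − 0.7002) + 2.49 × 0.7002 = 2.616 + 1.743 = 4.359 mg/L.
DO = C_s − D = 8.18 − 4.359 = 3.821 mg/L.

DO ≈ 3.82 mg/L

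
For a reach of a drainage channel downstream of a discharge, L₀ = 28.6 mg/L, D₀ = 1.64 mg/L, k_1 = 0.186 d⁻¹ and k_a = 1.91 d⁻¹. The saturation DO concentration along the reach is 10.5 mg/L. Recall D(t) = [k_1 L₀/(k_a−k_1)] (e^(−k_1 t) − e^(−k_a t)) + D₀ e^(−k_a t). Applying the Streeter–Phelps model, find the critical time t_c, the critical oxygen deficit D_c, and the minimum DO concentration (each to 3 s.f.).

t_c ≈ 0.911 d; D_c ≈ 2.35 mg/L; min DO ≈ 8.15 mg/L

t_c = [1/(k_a−k_1)] ln[(k_a/k_1)(1 − D₀(k_a−k_1)/(k_1 L₀))]
= [1/(1.91−0.186)] ln[(1.91/0.186)(1 − 1.64×1.724/(0.186×28.6))]
= (1/1.724) ln[10.27 × 0.4685] = 0.5800 × ln(4.811) = 0.5800 × 1.571 = 0.9112 d.
L(t_c) = L₀ e^(−k_1 t_c) = 28.6 × 0.8441 = 24.14 mg/L, and at the critical point k_a D_c = k_1 L, so D_c = (0.186/1.91) × 24.14 = 2.351 mg/L.
Minimum DO = C_s − D_c = 10.5 − 2.351 = 8.149 mg/L.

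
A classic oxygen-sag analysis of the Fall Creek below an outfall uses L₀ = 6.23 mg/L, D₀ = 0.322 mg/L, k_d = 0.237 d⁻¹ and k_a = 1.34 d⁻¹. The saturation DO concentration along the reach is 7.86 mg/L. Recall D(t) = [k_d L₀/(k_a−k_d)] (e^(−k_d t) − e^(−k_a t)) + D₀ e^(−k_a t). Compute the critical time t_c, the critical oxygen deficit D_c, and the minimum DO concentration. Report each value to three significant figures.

t_c = [1/(k_a−k_d)] ln[(k_a/k_d)(1 − D₀(k_a−k_d)/(k_d L₀))]
= [1/(1.34−0.237)] ln[(1.34/0.237)(1 − 0.322×1.103/(0.237×6.23))]
= (1/1.103) ln[5.654 × 0.7595] = 0.9066 × ln(4.294) = 0.9066 × 1.457 = 1.321 d.
L(t_c) = L₀ e^(−k_d t_c) = 6.23 × 0.7312 = 4.555 mg/L, and at the critical point k_a D_c = k_d L, so D_c = (0.237/1.34) × 4.555 = 0.8057 mg/L.
Minimum DO = C_s − D_c = 7.86 − 0.8057 = 7.054 mg/L.

t_c ≈ 1.32 d; D_c ≈ 0.806 mg/L; min DO ≈ 7.05 mg/L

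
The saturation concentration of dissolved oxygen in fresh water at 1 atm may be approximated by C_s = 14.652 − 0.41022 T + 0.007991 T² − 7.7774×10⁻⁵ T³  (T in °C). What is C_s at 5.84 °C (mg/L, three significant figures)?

C_s = 14.652 − 0.41022×5.84 + 0.007991×5.84² − 7.7774×10⁻⁵×5.84³ = 12.51 mg/L.

C_s ≈ 12.5 mg/L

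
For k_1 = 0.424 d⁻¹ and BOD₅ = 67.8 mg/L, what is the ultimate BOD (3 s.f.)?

L₀ ≈ 77.0 mg/L

BOD₅ = L₀(1 − e^(−5k_1)) ⇒ L₀ = BOD₅ / (1 − e^(−5×0.424))
= 67.8 / (1 − 0.1200) = 67.8 / 0.8800 = 77.05 mg/L.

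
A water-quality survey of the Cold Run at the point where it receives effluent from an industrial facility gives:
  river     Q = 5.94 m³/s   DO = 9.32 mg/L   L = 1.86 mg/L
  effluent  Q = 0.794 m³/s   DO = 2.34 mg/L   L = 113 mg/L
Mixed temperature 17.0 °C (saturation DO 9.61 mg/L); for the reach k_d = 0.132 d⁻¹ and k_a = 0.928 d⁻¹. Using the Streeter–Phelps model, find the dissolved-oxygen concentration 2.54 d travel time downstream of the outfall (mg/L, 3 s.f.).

DO ≈ 7.96 mg/L

Mixed DO = (5.94×9.32 + 0.794×2.34)/(5.94+0.794) = 57.22/6.734 = 8.497 mg/L.
Mixed L₀ = (5.94×1.86 + 0.794×113)/(6.734) = 100.8/6.734 = 14.96 mg/L.
Initial deficit D₀ = C_s − DO₀ = 9.61 − 8.497 = 1.113 mg/L.
D(2.54) = [0.132×14.96/(0.928−0.132)](e^(−0.132×2.54) − e^(−0.928×2.54)) + 1.113 e^(−0.928×2.54)
= 2.482 × (0.7151 − 0.09469) + 1.113 × 0.09469 = 1.645 mg/L.
DO = 9.61 − 1.645 = 7.965 mg/L.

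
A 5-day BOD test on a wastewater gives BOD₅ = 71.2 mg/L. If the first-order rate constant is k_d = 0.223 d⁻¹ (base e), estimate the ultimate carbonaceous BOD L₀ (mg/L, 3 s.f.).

BOD₅ = L₀(1 − e^(−5k_d)) ⇒ L₀ = BOD₅ / (1 − e^(−5×0.223))
= 71.2 / (1 − 0.3279) = 71.2 / 0.6721 = 105.9 mg/L.

L₀ ≈ 106 mg/L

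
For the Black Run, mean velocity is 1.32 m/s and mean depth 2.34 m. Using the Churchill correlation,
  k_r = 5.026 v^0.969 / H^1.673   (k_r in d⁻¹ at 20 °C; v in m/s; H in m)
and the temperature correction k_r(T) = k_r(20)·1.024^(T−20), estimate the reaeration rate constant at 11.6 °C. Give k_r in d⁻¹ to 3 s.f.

k_r(20) = 5.026 × 1.32^0.969 / 2.34^1.673 = 5.026 × 1.309 / 4.147 = 1.586 d⁻¹.
k_r(11.6) = 1.586 × 1.024^(11.6−20) = 1.586 × 0.8194 = 1.300 d⁻¹.

k_r ≈ 1.30 d⁻¹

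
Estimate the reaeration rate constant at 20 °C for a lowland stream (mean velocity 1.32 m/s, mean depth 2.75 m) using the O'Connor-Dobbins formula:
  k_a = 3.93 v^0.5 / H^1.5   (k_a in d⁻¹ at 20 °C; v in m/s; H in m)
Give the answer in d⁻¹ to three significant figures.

k_a ≈ 0.990 d⁻¹

k_a = 3.93 × 1.32^0.5 / 2.75^1.5 = 3.93 × 1.149 / 4.560 = 0.9901 d⁻¹.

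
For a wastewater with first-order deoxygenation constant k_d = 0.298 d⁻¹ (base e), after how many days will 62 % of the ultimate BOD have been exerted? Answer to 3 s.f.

y/L₀ = 1 − e^(−k_d t) = 0.62 ⇒ e^(−k_d t) = 0.380
t = −ln(0.380) / 0.298 = 0.9676 / 0.298 = 3.247 d.

t ≈ 3.25 d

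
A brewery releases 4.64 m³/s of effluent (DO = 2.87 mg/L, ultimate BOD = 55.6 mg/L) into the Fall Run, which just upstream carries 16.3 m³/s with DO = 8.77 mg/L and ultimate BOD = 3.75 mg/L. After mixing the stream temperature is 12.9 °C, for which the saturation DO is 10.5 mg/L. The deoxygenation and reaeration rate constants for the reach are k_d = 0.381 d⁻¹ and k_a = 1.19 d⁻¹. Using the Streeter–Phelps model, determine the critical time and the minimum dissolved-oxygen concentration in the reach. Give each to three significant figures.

t_c ≈ 0.728 d; minimum DO ≈ 6.80 mg/L

Mixed DO = (16.3×8.77 + 4.64×2.87)/(16.3+4.64) = 156.3/20.94 = 7.463 mg/L.
Mixed L₀ = (16.3×3.75 + 4.64×55.6)/(20.94) = 319.1/20.94 = 15.24 mg/L.
Initial deficit D₀ = C_s − DO₀ = 10.5 − 7.463 = 3.037 mg/L.
t_c = (1/0.8090) ln[(1.19/0.381)(1 − 3.037×0.8090/(0.381×15.24))] = 1.236 × ln(1.802) = 0.7276 d.
D_c = (0.381/1.19) × 15.24 × e^(−0.381×0.7276) = 0.3202 × 15.24 × 0.7579 = 3.698 mg/L.
Minimum DO = 10.5 − 3.698 = 6.802 mg/L.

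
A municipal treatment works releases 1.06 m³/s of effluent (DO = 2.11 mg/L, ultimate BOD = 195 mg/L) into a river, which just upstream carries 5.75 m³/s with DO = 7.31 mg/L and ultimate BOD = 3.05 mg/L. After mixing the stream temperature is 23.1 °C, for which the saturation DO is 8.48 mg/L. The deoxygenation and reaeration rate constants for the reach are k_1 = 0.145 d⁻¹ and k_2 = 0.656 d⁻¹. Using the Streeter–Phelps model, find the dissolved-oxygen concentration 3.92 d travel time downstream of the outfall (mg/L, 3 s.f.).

DO ≈ 3.75 mg/L

Mixed DO = (5.75×7.31 + 1.06×2.11)/(5.75+1.06) = 44.27/6.810 = 6.501 mg/L.
Mixed L₀ = (5.75×3.05 + 1.06×195)/(6.810) = 224.2/6.810 = 32.93 mg/L.
Initial deficit D₀ = C_s − DO₀ = 8.48 − 6.501 = 1.979 mg/L.
D(3.92) = [0.145×32.93/(0.656−0.145)](e^(−0.145×3.92) − e^(−0.656×3.92)) + 1.979 e^(−0.656×3.92)
= 9.343 × (0.5664 − 0.07642) + 1.979 × 0.07642 = 4.730 mg/L.
DO = 8.48 − 4.730 = 3.750 mg/L.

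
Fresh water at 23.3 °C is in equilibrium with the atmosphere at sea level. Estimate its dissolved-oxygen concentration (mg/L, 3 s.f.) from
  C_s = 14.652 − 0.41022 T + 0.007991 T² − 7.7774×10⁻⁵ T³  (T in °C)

C_s ≈ 8.45 mg/L

C_s = 14.652 − 0.41022×23.3 + 0.007991×23.3² − 7.7774×10⁻⁵×23.3³ = 8.448 mg/L.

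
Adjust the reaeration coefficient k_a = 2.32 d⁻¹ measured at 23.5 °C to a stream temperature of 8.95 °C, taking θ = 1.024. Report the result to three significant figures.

k_a(T₂) = k_a(T₁) · θ^(T₂−T₁) = 2.32 × 1.024^(8.95−23.5)
= 2.32 × 1.024^-14.6 = 2.32 × 0.7082 = 1.643 d⁻¹.

k_a ≈ 1.64 d⁻¹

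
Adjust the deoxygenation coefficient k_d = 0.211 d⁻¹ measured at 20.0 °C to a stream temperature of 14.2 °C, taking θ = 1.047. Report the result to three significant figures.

k_d(T₂) = k_d(T₁) · θ^(T₂−T₁) = 0.211 × 1.047^(14.2−20.0)
= 0.211 × 1.047^-5.80 = 0.211 × 0.7661 = 0.1617 d⁻¹.

k_d ≈ 0.162 d⁻¹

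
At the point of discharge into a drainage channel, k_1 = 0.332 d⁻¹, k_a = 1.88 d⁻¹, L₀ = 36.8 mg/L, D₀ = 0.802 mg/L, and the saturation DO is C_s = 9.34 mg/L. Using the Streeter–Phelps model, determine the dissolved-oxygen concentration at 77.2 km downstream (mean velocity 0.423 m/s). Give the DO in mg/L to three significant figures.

Travel time t = x/v = 77.2 km / (0.423 m/s) = 77200 m / 0.423 m/s = 182500 s = 2.112 d.
k_1 L₀/(k_a−k_1) = 0.332×36.8/(1.88−0.332) = 12.22/1.548 = 7.893 mg/L.
e^(−k_1 t) = e^(−0.332×2.112) = 0.4959; e^(−k_a t) = e^(−1.88×2.112) = 0.01885.
D = 7.893 × (0.4959 − 0.01885) + 0.802 × 0.01885 = 3.765 + 0.01512 = 3.781 mg/L.
DO = C_s − D = 9.34 − 3.781 = 5.559 mg/L.

DO ≈ 5.56 mg/L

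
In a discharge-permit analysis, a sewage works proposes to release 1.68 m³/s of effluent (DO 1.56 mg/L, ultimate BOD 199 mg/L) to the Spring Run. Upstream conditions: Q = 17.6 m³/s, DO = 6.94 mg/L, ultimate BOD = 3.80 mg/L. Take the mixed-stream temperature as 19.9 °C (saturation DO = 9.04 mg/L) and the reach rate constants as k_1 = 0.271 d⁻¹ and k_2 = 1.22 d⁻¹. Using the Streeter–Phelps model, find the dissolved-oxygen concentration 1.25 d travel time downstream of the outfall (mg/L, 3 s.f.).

Mixed DO = (17.6×6.94 + 1.68×1.56)/(17.6+1.68) = 124.8/19.28 = 6.471 mg/L.
Mixed L₀ = (17.6×3.80 + 1.68×199)/(19.28) = 401.2/19.28 = 20.81 mg/L.
Initial deficit D₀ = C_s − DO₀ = 9.04 − 6.471 = 2.569 mg/L.
D(1.25) = [0.271×20.81/(1.22−0.271)](e^(−0.271×1.25) − e^(−1.22×1.25)) + 2.569 e^(−1.22×1.25)
= 5.942 × (0.7127 − 0.2176) + 2.569 × 0.2176 = 3.501 mg/L.
DO = 9.04 − 3.501 = 5.539 mg/L.

DO ≈ 5.54 mg/L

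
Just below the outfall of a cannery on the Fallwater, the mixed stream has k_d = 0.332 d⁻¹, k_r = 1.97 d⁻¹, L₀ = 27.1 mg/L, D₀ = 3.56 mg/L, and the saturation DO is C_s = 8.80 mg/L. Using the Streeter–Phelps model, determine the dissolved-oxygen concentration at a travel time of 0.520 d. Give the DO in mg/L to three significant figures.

DO ≈ 4.87 mg/L

k_d L₀/(k_r−k_d) = 0.332×27.1/(1.97−0.332) = 8.997/1.638 = 5.493 mg/L.
e^(−k_d t) = e^(−0.332×0.5200) = 0.8414; e^(−k_r t) = e^(−1.97×0.5200) = 0.3590.
D = 5.493 × (0.8414 − 0.3590) + 3.56 × 0.3590 = 2.650 + 1.278 = 3.928 mg/L.
DO = C_s − D = 8.80 − 3.928 = 4.872 mg/L.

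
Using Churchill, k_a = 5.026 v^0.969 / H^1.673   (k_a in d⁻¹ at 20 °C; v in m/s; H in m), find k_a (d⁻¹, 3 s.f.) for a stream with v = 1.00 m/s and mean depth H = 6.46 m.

k_a ≈ 0.222 d⁻¹

k_a = 5.026 × 1.00^0.969 / 6.46^1.673 = 5.026 × 1.000 / 22.67 = 0.2217 d⁻¹.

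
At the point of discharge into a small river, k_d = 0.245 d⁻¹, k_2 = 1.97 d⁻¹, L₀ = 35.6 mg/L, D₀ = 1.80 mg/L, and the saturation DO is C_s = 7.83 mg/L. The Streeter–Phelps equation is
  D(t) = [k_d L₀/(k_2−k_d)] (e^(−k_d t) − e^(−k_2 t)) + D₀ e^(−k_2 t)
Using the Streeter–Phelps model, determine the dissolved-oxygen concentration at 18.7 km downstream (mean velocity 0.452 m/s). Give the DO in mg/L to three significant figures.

Travel time t = x/v = 18.7 km / (0.452 m/s) = 18700 m / 0.452 m/s = 41370 s = 0.4788 d.
k_d L₀/(k_2−k_d) = 0.245×35.6/(1.97−0.245) = 8.722/1.725 = 5.056 mg/L.
e^(−k_d t) = e^(−0.245×0.4788) = 0.8893; e^(−k_2 t) = e^(−1.97×0.4788) = 0.3893.
D = 5.056 × (0.8893 − 0.3893) + 1.80 × 0.3893 = 2.528 + 0.7008 = 3.229 mg/L.
DO = C_s − D = 7.83 − 3.229 = 4.601 mg/L.

DO ≈ 4.60 mg/L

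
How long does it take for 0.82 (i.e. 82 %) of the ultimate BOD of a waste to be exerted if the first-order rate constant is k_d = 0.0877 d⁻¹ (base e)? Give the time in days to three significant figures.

y/L₀ = 1 − e^(−k_d t) = 0.82 ⇒ e^(−k_d t) = 0.180
t = −ln(0.180) / 0.0877 = 1.715 / 0.0877 = 19.55 d.

t ≈ 19.6 d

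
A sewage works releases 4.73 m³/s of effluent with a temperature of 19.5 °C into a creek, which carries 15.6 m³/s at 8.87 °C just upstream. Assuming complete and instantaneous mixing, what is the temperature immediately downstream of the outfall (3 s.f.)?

11.3 °C

Flow-weighted mixing: C = (Q_r C_r + Q_w C_w)/(Q_r + Q_w)
= (15.6×8.87 + 4.73×19.5)/(15.6 + 4.73) = 230.6/20.33 = 11.34 °C.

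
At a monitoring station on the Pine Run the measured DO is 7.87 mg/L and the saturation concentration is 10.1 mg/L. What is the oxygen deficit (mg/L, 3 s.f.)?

D = C_s − C = 10.1 − 7.87 = 2.23 mg/L.

D ≈ 2.23 mg/L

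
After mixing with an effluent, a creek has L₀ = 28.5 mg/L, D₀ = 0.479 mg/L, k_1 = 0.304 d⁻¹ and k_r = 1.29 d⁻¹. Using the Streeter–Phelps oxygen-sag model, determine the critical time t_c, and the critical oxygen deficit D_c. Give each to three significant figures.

t_c ≈ 1.41 d; D_c ≈ 4.38 mg/L

t_c = [1/(k_r−k_1)] ln[(k_r/k_1)(1 − D₀(k_r−k_1)/(k_1 L₀))]
= [1/(1.29−0.304)] ln[(1.29/0.304)(1 − 0.479×0.9860/(0.304×28.5))]
= (1/0.9860) ln[4.243 × 0.9455] = 1.014 × ln(4.012) = 1.014 × 1.389 = 1.409 d.
L(t_c) = L₀ e^(−k_1 t_c) = 28.5 × 0.6516 = 18.57 mg/L, and at the critical point k_r D_c = k_1 L, so D_c = (0.304/1.29) × 18.57 = 4.376 mg/L.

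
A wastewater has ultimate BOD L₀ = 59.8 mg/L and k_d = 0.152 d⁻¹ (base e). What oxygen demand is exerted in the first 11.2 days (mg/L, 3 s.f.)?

y_t = L₀(1 − e^(−k_d t)) = 59.8 × (1 − e^(−0.152×11.2))
= 59.8 × (1 − 0.1822) = 59.8 × 0.8178 = 48.90 mg/L.

y ≈ 48.9 mg/L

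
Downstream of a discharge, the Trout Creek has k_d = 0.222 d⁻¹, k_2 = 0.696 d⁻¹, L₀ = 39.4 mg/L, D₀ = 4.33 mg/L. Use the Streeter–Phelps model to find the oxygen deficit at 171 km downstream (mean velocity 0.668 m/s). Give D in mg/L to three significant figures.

D ≈ 7.76 mg/L

Travel time t = x/v = 171 km / (0.668 m/s) = 171000 m / 0.668 m/s = 256000 s = 2.963 d.
k_d L₀/(k_2−k_d) = 0.222×39.4/(0.696−0.222) = 8.747/0.4740 = 18.45 mg/L.
e^(−k_d t) = e^(−0.222×2.963) = 0.5180; e^(−k_2 t) = e^(−0.696×2.963) = 0.1272.
D = 18.45 × (0.5180 − 0.1272) + 4.33 × 0.1272 = 7.212 + 0.5507 = 7.763 mg/L.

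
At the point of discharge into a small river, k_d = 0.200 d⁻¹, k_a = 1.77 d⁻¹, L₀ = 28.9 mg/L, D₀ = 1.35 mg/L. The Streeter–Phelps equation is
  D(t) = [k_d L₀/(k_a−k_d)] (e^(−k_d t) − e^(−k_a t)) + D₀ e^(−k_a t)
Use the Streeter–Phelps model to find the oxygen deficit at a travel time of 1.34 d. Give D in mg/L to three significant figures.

D ≈ 2.60 mg/L

k_d L₀/(k_a−k_d) = 0.200×28.9/(1.77−0.200) = 5.780/1.570 = 3.682 mg/L.
e^(−k_d t) = e^(−0.200×1.340) = 0.7649; e^(−k_a t) = e^(−1.77×1.340) = 0.09331.
D = 3.682 × (0.7649 − 0.09331) + 1.35 × 0.09331 = 2.472 + 0.1260 = 2.598 mg/L.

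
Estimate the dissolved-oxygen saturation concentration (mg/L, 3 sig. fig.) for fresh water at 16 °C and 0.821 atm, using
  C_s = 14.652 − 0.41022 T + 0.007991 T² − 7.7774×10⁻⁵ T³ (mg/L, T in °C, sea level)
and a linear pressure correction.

C_s ≈ 8.06 mg/L

At sea level: C_s = 14.652 − 0.41022×16 + 0.007991×16² − 7.7774×10⁻⁵×16³ = 9.816 mg/L.
Pressure correction: C_s' = 9.816 × 0.821 = 8.059 mg/L.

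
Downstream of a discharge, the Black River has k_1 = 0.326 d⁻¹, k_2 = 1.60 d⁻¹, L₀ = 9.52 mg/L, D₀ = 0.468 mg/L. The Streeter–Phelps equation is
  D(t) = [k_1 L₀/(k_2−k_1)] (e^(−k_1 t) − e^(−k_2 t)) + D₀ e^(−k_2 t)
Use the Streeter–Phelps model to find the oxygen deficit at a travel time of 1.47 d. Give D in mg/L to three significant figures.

D ≈ 1.32 mg/L

k_1 L₀/(k_2−k_1) = 0.326×9.52/(1.60−0.326) = 3.104/1.274 = 2.436 mg/L.
e^(−k_1 t) = e^(−0.326×1.470) = 0.6193; e^(−k_2 t) = e^(−1.60×1.470) = 0.09518.
D = 2.436 × (0.6193 − 0.09518) + 0.468 × 0.09518 = 1.277 + 0.04454 = 1.321 mg/L.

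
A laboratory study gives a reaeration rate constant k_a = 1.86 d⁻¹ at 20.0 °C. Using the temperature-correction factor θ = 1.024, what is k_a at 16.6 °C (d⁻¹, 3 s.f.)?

k_a ≈ 1.72 d⁻¹

k_a(T₂) = k_a(T₁) · θ^(T₂−T₁) = 1.86 × 1.024^(16.6−20.0)
= 1.86 × 1.024^-3.40 = 1.86 × 0.9225 = 1.716 d⁻¹.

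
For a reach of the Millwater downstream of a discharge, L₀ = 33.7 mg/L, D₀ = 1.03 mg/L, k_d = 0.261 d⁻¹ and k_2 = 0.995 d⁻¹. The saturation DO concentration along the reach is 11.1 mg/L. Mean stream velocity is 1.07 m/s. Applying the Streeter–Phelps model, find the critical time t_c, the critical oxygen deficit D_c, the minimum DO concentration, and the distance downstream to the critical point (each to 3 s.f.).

t_c ≈ 1.70 d; D_c ≈ 5.67 mg/L; min DO ≈ 5.43 mg/L; x_c ≈ 157 km

At the critical point dD/dt = 0, so k_d L₀ e^(−k_d t) = k_2 D. Substituting D(t) from the Streeter–Phelps equation and solving for t gives
t_c = ln[(k_2/k_d)(1 − D₀(k_2−k_d)/(k_d L₀))] / (k_2−k_d).
Here k_2−k_d = 0.7340 d⁻¹ and 1 − D₀(k_2−k_d)/(k_d L₀) = 1 − 1.03×0.7340/(0.261×33.7) = 0.9140, so
t_c = ln(3.812 × 0.9140) / 0.7340 = 1.248 / 0.7340 = 1.701 d.
D_c = (k_d/k_2) L₀ e^(−k_d t_c) = (0.261/0.995) × 33.7 × e^(−0.261×1.701) = 0.2623 × 33.7 × 0.6415 = 5.671 mg/L.
Minimum DO = C_s − D_c = 11.1 − 5.671 = 5.429 mg/L.
x_c = v t_c = 1.07 m/s × 1.701 d × 86400 s/d = 157200 m ≈ 157 km.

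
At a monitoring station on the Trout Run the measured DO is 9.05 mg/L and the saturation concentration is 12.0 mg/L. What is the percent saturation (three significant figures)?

75.4 % saturation

% saturation = C/C_s × 100 = 9.05/12.0 × 100 = 75.4 %.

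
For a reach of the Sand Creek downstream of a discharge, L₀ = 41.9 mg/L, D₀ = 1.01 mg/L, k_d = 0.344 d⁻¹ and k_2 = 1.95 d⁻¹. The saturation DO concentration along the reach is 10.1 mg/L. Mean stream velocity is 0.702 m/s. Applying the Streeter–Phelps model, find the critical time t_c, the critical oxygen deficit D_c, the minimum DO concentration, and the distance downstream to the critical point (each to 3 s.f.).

t_c = [1/(k_2−k_d)] ln[(k_2/k_d)(1 − D₀(k_2−k_d)/(k_d L₀))]
= [1/(1.95−0.344)] ln[(1.95/0.344)(1 − 1.01×1.606/(0.344×41.9))]
= (1/1.606) ln[5.669 × 0.8875] = 0.6227 × ln(5.031) = 0.6227 × 1.616 = 1.006 d.
D_c = (k_d/k_2) L₀ e^(−k_d t_c) = (0.344/1.95) × 41.9 × e^(−0.344×1.006) = 0.1764 × 41.9 × 0.7075 = 5.229 mg/L.
Minimum DO = C_s − D_c = 10.1 − 5.229 = 4.871 mg/L.
x_c = v t_c = 0.702 m/s × 1.006 d × 86400 s/d = 61010 m ≈ 61.0 km.

t_c ≈ 1.01 d; D_c ≈ 5.23 mg/L; min DO ≈ 4.87 mg/L; x_c ≈ 61.0 km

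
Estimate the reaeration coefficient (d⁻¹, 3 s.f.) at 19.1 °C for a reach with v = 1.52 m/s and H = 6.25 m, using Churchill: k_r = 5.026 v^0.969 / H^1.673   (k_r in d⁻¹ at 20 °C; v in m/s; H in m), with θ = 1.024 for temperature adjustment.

k_r(20) = 5.026 × 1.52^0.969 / 6.25^1.673 = 5.026 × 1.500 / 21.45 = 0.3515 d⁻¹.
k_r(19.1) = 0.3515 × 1.024^(19.1−20) = 0.3515 × 0.9789 = 0.3441 d⁻¹.

k_r ≈ 0.344 d⁻¹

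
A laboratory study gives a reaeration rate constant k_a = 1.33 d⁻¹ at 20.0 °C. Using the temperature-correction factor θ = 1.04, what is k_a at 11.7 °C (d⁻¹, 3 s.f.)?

k_a(T₂) = k_a(T₁) · θ^(T₂−T₁) = 1.33 × 1.04^(11.7−20.0)
= 1.33 × 1.04^-8.30 = 1.33 × 0.7221 = 0.9605 d⁻¹.

k_a ≈ 0.960 d⁻¹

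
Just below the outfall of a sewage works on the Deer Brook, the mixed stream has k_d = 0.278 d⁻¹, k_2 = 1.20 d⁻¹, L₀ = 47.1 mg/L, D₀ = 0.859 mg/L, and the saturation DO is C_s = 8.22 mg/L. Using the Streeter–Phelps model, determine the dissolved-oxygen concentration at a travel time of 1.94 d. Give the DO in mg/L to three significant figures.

DO ≈ 1.24 mg/L

k_d L₀/(k_2−k_d) = 0.278×47.1/(1.20−0.278) = 13.09/0.9220 = 14.20 mg/L.
e^(−k_d t) = e^(−0.278×1.940) = 0.5831; e^(−k_2 t) = e^(−1.20×1.940) = 0.09749.
D = 14.20 × (0.5831 − 0.09749) + 0.859 × 0.09749 = 6.897 + 0.08374 = 6.981 mg/L.
DO = C_s − D = 8.22 − 6.981 = 1.239 mg/L.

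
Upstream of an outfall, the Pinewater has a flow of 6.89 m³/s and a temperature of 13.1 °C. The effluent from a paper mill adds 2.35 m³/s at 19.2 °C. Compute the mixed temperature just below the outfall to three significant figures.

14.7 °C

Flow-weighted mixing: C = (Q_r C_r + Q_w C_w)/(Q_r + Q_w)
= (6.89×13.1 + 2.35×19.2)/(6.89 + 2.35) = 135.4/9.240 = 14.65 °C.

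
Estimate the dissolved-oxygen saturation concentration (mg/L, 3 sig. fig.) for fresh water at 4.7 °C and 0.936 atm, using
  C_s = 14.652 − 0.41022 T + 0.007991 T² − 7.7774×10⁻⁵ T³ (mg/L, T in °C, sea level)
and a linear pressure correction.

At sea level: C_s = 14.652 − 0.41022×4.7 + 0.007991×4.7² − 7.7774×10⁻⁵×4.7³ = 12.89 mg/L.
Pressure correction: C_s' = 12.89 × 0.936 = 12.07 mg/L.

C_s ≈ 12.1 mg/L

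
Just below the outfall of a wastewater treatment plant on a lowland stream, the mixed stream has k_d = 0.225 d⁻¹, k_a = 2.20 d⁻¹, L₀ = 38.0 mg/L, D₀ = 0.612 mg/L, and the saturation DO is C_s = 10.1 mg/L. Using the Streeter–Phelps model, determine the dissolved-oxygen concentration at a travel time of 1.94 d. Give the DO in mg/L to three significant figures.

k_d L₀/(k_a−k_d) = 0.225×38.0/(2.20−0.225) = 8.550/1.975 = 4.329 mg/L.
e^(−k_d t) = e^(−0.225×1.940) = 0.6463; e^(−k_a t) = e^(−2.20×1.940) = 0.01401.
D = 4.329 × (0.6463 − 0.01401) + 0.612 × 0.01401 = 2.737 + 0.008574 = 2.746 mg/L.
DO = C_s − D = 10.1 − 2.746 = 7.354 mg/L.

DO ≈ 7.35 mg/L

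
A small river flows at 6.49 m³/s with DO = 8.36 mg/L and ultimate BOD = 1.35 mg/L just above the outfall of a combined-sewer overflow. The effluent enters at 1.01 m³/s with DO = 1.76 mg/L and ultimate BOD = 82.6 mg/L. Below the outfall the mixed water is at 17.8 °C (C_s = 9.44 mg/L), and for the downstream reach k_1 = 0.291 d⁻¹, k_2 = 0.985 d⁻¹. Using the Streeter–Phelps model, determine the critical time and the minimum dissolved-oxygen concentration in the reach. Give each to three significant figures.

t_c ≈ 1.06 d; minimum DO ≈ 6.78 mg/L

Mixed DO = (6.49×8.36 + 1.01×1.76)/(6.49+1.01) = 56.03/7.500 = 7.471 mg/L.
Mixed L₀ = (6.49×1.35 + 1.01×82.6)/(7.500) = 92.19/7.500 = 12.29 mg/L.
Initial deficit D₀ = C_s − DO₀ = 9.44 − 7.471 = 1.969 mg/L.
t_c = (1/0.6940) ln[(0.985/0.291)(1 − 1.969×0.6940/(0.291×12.29))] = 1.441 × ln(2.092) = 1.063 d.
D_c = (0.291/0.985) × 12.29 × e^(−0.291×1.063) = 0.2954 × 12.29 × 0.7338 = 2.665 mg/L.
Minimum DO = 9.44 − 2.665 = 6.775 mg/L.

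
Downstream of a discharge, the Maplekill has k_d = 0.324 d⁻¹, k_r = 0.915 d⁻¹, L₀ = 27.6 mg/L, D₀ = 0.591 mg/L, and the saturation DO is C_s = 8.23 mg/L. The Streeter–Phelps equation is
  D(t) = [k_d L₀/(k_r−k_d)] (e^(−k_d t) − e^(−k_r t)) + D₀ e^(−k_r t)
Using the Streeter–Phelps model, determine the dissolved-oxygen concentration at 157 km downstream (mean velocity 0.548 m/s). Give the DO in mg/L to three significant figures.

DO ≈ 3.76 mg/L

Travel time t = x/v = 157 km / (0.548 m/s) = 157000 m / 0.548 m/s = 286500 s = 3.316 d.
k_d L₀/(k_r−k_d) = 0.324×27.6/(0.915−0.324) = 8.942/0.5910 = 15.13 mg/L.
e^(−k_d t) = e^(−0.324×3.316) = 0.3415; e^(−k_r t) = e^(−0.915×3.316) = 0.04812.
D = 15.13 × (0.3415 − 0.04812) + 0.591 × 0.04812 = 4.439 + 0.02844 = 4.468 mg/L.
DO = C_s − D = 8.23 − 4.468 = 3.762 mg/L.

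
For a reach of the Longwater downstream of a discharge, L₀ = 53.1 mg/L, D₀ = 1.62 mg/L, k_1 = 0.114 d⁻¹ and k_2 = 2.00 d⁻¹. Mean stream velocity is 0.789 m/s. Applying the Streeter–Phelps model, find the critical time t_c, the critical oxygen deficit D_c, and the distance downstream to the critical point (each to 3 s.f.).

t_c ≈ 1.15 d; D_c ≈ 2.66 mg/L; x_c ≈ 78.1 km

With k_2/k_1 = 17.54 and 1 − D₀(k_2−k_1)/(k_1 L₀) = 0.4953,
t_c = ln(17.54 × 0.4953) / (2.00 − 0.114) = ln(8.689) / 1.886 = 2.162/1.886 = 1.146 d.
D_c = (k_1/k_2) L₀ e^(−k_1 t_c) = (0.114/2.00) × 53.1 × e^(−0.114×1.146) = 0.05700 × 53.1 × 0.8775 = 2.656 mg/L.
x_c = v t_c = 0.789 m/s × 1.146 d × 86400 s/d = 78150 m ≈ 78.1 km.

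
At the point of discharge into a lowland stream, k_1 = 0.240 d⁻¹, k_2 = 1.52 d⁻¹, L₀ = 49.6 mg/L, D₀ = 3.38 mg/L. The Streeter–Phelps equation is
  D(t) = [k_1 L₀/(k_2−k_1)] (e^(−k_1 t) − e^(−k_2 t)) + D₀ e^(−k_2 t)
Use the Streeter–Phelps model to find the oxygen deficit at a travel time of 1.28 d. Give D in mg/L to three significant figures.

k_1 L₀/(k_2−k_1) = 0.240×49.6/(1.52−0.240) = 11.90/1.280 = 9.300 mg/L.
e^(−k_1 t) = e^(−0.240×1.280) = 0.7355; e^(−k_2 t) = e^(−1.52×1.280) = 0.1429.
D = 9.300 × (0.7355 − 0.1429) + 3.38 × 0.1429 = 5.511 + 0.4830 = 5.994 mg/L.

D ≈ 5.99 mg/L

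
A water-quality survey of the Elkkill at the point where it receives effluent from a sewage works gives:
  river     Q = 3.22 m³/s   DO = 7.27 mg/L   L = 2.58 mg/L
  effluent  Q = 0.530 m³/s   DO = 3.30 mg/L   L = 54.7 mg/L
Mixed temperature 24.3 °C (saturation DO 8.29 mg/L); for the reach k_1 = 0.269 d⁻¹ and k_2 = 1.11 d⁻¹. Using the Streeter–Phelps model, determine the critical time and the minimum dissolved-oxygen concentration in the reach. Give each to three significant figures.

t_c ≈ 0.868 d; minimum DO ≈ 6.38 mg/L

Mixed DO = (3.22×7.27 + 0.530×3.30)/(3.22+0.530) = 25.16/3.750 = 6.709 mg/L.
Mixed L₀ = (3.22×2.58 + 0.530×54.7)/(3.750) = 37.30/3.750 = 9.946 mg/L.
Initial deficit D₀ = C_s − DO₀ = 8.29 − 6.709 = 1.581 mg/L.
t_c = (1/0.8410) ln[(1.11/0.269)(1 − 1.581×0.8410/(0.269×9.946))] = 1.189 × ln(2.076) = 0.8683 d.
D_c = (0.269/1.11) × 9.946 × e^(−0.269×0.8683) = 0.2423 × 9.946 × 0.7917 = 1.908 mg/L.
Minimum DO = 8.29 − 1.908 = 6.382 mg/L.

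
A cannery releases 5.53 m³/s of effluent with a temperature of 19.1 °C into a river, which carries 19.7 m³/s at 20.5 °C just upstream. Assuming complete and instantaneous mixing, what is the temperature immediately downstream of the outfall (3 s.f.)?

20.2 °C

Flow-weighted mixing: C = (Q_r C_r + Q_w C_w)/(Q_r + Q_w)
= (19.7×20.5 + 5.53×19.1)/(19.7 + 5.53) = 509.5/25.23 = 20.19 °C.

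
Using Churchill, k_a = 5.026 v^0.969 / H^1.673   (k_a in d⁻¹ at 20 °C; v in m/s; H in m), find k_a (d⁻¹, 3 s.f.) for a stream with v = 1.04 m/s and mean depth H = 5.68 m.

k_a = 5.026 × 1.04^0.969 / 5.68^1.673 = 5.026 × 1.039 / 18.28 = 0.2856 d⁻¹.

k_a ≈ 0.286 d⁻¹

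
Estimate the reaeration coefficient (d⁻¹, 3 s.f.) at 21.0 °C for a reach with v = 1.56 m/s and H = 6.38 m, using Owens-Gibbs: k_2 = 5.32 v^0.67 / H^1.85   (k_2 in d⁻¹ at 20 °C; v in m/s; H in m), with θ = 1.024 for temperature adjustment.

k_2 ≈ 0.238 d⁻¹

k_2(20) = 5.32 × 1.56^0.67 / 6.38^1.85 = 5.32 × 1.347 / 30.83 = 0.2325 d⁻¹.
k_2(21.0) = 0.2325 × 1.024^(21.0−20) = 0.2325 × 1.024 = 0.2381 d⁻¹.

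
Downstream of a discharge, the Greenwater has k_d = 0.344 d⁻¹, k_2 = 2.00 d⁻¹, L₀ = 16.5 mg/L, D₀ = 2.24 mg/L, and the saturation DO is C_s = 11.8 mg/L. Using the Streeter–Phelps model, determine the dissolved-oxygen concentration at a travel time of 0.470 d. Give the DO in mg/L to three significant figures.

k_d L₀/(k_2−k_d) = 0.344×16.5/(2.00−0.344) = 5.676/1.656 = 3.428 mg/L.
e^(−k_d t) = e^(−0.344×0.4700) = 0.8507; e^(−k_2 t) = e^(−2.00×0.4700) = 0.3906.
D = 3.428 × (0.8507 − 0.3906) + 2.24 × 0.3906 = 1.577 + 0.8750 = 2.452 mg/L.
DO = C_s − D = 11.8 − 2.452 = 9.348 mg/L.

DO ≈ 9.35 mg/L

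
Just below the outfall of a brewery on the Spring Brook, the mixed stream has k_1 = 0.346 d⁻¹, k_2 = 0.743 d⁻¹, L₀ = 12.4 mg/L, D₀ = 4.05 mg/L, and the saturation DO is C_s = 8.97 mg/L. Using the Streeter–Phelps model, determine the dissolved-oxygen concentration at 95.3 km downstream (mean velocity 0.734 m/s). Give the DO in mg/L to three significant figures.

Travel time t = x/v = 95.3 km / (0.734 m/s) = 95300 m / 0.734 m/s = 129800 s = 1.503 d.
k_1 L₀/(k_2−k_1) = 0.346×12.4/(0.743−0.346) = 4.290/0.3970 = 10.81 mg/L.
e^(−k_1 t) = e^(−0.346×1.503) = 0.5946; e^(−k_2 t) = e^(−0.743×1.503) = 0.3274.
D = 10.81 × (0.5946 − 0.3274) + 4.05 × 0.3274 = 2.887 + 1.326 = 4.213 mg/L.
DO = C_s − D = 8.97 − 4.213 = 4.757 mg/L.

DO ≈ 4.76 mg/L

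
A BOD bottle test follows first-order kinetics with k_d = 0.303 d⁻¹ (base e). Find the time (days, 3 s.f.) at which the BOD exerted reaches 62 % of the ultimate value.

t ≈ 3.19 d

y/L₀ = 1 − e^(−k_d t) = 0.62 ⇒ e^(−k_d t) = 0.380
t = −ln(0.380) / 0.303 = 0.9676 / 0.303 = 3.193 d.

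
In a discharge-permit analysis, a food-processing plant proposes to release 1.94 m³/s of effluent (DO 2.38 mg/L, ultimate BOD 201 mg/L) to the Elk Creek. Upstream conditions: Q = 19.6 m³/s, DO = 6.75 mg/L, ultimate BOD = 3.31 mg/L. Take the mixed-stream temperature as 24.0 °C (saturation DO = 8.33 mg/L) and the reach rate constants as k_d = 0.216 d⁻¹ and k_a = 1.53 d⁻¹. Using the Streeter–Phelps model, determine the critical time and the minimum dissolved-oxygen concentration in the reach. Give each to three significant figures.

t_c ≈ 0.850 d; minimum DO ≈ 5.85 mg/L

Mixed DO = (19.6×6.75 + 1.94×2.38)/(19.6+1.94) = 136.9/21.54 = 6.356 mg/L.
Mixed L₀ = (19.6×3.31 + 1.94×201)/(21.54) = 454.8/21.54 = 21.11 mg/L.
Initial deficit D₀ = C_s − DO₀ = 8.33 − 6.356 = 1.974 mg/L.
t_c = (1/1.314) ln[(1.53/0.216)(1 − 1.974×1.314/(0.216×21.11))] = 0.7610 × ln(3.056) = 0.8501 d.
D_c = (0.216/1.53) × 21.11 × e^(−0.216×0.8501) = 0.1412 × 21.11 × 0.8323 = 2.481 mg/L.
Minimum DO = 8.33 − 2.481 = 5.849 mg/L.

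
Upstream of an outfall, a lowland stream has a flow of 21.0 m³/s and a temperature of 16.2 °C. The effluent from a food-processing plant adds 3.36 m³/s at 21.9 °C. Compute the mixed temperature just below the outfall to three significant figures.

Flow-weighted mixing: C = (Q_r C_r + Q_w C_w)/(Q_r + Q_w)
= (21.0×16.2 + 3.36×21.9)/(21.0 + 3.36) = 413.8/24.36 = 16.99 °C.

17.0 °C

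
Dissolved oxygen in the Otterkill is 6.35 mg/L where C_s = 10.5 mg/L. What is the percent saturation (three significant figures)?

60.5 % saturation

% saturation = C/C_s × 100 = 6.35/10.5 × 100 = 60.5 %.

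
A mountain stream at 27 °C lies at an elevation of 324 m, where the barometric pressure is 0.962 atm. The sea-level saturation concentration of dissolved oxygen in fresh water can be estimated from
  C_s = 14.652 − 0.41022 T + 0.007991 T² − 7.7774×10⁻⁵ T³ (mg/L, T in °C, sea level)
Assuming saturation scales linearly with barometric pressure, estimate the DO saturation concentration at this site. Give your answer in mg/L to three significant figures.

C_s ≈ 7.57 mg/L

At sea level: C_s = 14.652 − 0.41022×27 + 0.007991×27² − 7.7774×10⁻⁵×27³ = 7.871 mg/L.
Pressure correction: C_s' = 7.871 × 0.962 = 7.572 mg/L.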